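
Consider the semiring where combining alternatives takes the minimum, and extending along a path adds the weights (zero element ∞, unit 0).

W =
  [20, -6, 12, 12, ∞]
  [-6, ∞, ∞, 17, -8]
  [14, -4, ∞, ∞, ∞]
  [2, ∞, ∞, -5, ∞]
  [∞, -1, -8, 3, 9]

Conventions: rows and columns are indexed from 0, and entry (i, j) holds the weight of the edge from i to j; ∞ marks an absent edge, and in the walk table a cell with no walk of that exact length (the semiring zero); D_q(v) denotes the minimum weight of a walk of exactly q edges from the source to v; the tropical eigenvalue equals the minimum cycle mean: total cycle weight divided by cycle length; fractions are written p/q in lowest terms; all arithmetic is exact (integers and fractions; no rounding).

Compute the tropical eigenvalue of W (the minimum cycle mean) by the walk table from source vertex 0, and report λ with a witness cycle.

q=0: [0, ∞, ∞, ∞, ∞]
q=1: [20, -6, 12, 12, ∞]
q=2: [-12, 8, 32, 7, -14]
q=3: [2, -18, -22, -11, -5]
q=4: [-24, -26, -13, -16, -26]
q=5: [-32, -30, -34, -23, -34]
Optimal cycle mean attained by: cycle 1->4->2->1, total (-8) + (-8) + (-4), length 3.
Answer: λ = -20/3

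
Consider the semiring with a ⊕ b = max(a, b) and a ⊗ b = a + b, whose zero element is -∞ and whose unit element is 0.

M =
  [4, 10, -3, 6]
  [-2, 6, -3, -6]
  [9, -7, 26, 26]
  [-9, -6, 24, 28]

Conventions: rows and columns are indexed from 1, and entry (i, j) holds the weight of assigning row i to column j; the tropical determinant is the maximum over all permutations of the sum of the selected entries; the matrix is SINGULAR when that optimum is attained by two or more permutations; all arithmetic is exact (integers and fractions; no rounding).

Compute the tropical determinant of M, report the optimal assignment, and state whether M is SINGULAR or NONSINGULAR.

σ = (1, 2, 3, 4): 4 + 6 + 26 + 28 = 64
σ = (1, 2, 4, 3): 4 + 6 + 26 + 24 = 60
σ = (1, 3, 2, 4): 4 + (-3) + (-7) + 28 = 22
σ = (1, 3, 4, 2): 4 + (-3) + 26 + (-6) = 21
σ = (1, 4, 2, 3): 4 + (-6) + (-7) + 24 = 15
σ = (1, 4, 3, 2): 4 + (-6) + 26 + (-6) = 18
σ = (2, 1, 3, 4): 10 + (-2) + 26 + 28 = 62
σ = (2, 1, 4, 3): 10 + (-2) + 26 + 24 = 58
σ = (2, 3, 1, 4): 10 + (-3) + 9 + 28 = 44
σ = (2, 3, 4, 1): 10 + (-3) + 26 + (-9) = 24
σ = (2, 4, 1, 3): 10 + (-6) + 9 + 24 = 37
σ = (2, 4, 3, 1): 10 + (-6) + 26 + (-9) = 21
σ = (3, 1, 2, 4): (-3) + (-2) + (-7) + 28 = 16
σ = (3, 1, 4, 2): (-3) + (-2) + 26 + (-6) = 15
σ = (3, 2, 1, 4): (-3) + 6 + 9 + 28 = 40
σ = (3, 2, 4, 1): (-3) + 6 + 26 + (-9) = 20
σ = (3, 4, 1, 2): (-3) + (-6) + 9 + (-6) = -6
σ = (3, 4, 2, 1): (-3) + (-6) + (-7) + (-9) = -25
σ = (4, 1, 2, 3): 6 + (-2) + (-7) + 24 = 21
σ = (4, 1, 3, 2): 6 + (-2) + 26 + (-6) = 24
σ = (4, 2, 1, 3): 6 + 6 + 9 + 24 = 45
σ = (4, 2, 3, 1): 6 + 6 + 26 + (-9) = 29
σ = (4, 3, 1, 2): 6 + (-3) + 9 + (-6) = 6
σ = (4, 3, 2, 1): 6 + (-3) + (-7) + (-9) = -13
Optimal value attained by: σ = (1, 2, 3, 4).
Answer: det⊕(M) = 64; verdict: NONSINGULAR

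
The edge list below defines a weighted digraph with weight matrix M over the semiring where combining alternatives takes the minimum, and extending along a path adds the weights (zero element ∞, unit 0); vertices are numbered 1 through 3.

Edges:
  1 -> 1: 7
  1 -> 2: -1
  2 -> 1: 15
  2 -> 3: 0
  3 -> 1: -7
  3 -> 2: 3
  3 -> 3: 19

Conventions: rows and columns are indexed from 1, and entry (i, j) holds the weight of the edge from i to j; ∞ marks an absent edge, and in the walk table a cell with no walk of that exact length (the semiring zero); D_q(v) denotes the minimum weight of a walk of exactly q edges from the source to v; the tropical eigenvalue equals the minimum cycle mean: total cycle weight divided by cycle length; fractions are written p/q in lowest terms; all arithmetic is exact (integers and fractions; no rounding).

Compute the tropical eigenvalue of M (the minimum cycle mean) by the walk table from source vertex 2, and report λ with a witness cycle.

q=0: [∞, 0, ∞]
q=1: [15, ∞, 0]
q=2: [-7, 3, 19]
q=3: [0, -8, 3]
Optimal cycle mean attained by: cycle 1->2->3->1, total (-1) + 0 + (-7), length 3.
Answer: λ = -8/3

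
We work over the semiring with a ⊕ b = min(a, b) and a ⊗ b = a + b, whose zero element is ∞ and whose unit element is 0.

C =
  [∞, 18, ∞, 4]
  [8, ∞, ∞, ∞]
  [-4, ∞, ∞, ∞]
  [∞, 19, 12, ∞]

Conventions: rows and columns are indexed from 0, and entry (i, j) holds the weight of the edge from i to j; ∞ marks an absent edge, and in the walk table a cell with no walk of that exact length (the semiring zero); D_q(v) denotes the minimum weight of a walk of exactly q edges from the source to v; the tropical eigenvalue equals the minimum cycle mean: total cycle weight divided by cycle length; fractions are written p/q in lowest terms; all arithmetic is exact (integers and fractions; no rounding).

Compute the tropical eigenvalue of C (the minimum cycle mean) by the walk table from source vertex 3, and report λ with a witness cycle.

q=0: [∞, ∞, ∞, 0]
q=1: [∞, 19, 12, ∞]
q=2: [8, ∞, ∞, ∞]
q=3: [∞, 26, ∞, 12]
q=4: [34, 31, 24, ∞]
Optimal cycle mean attained by: cycle 0->3->2->0, total 4 + 12 + (-4), length 3.
Answer: λ = 4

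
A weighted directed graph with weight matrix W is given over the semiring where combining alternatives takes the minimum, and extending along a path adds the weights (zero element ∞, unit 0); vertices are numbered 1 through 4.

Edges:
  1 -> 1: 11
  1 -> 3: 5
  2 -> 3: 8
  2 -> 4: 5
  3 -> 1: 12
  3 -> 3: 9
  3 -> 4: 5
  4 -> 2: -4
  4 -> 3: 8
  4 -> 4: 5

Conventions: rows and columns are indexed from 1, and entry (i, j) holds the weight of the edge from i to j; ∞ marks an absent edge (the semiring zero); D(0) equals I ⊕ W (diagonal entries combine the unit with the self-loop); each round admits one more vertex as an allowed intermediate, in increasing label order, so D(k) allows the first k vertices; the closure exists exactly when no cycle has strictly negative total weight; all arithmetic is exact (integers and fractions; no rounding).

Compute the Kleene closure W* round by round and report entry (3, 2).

D(0):
  [0, ∞, 5, ∞]
  [∞, 0, 8, 5]
  [12, ∞, 0, 5]
  [∞, -4, 8, 0]
D(1):
  [0, ∞, 5, ∞]
  [∞, 0, 8, 5]
  [12, ∞, 0, 5]
  [∞, -4, 8, 0]
D(2):
  [0, ∞, 5, ∞]
  [∞, 0, 8, 5]
  [12, ∞, 0, 5]
  [∞, -4, 4, 0]
D(3):
  [0, ∞, 5, 10]
  [20, 0, 8, 5]
  [12, ∞, 0, 5]
  [16, -4, 4, 0]
D(4):
  [0, 6, 5, 10]
  [20, 0, 8, 5]
  [12, 1, 0, 5]
  [16, -4, 4, 0]
Answer: W*[3][2] = 1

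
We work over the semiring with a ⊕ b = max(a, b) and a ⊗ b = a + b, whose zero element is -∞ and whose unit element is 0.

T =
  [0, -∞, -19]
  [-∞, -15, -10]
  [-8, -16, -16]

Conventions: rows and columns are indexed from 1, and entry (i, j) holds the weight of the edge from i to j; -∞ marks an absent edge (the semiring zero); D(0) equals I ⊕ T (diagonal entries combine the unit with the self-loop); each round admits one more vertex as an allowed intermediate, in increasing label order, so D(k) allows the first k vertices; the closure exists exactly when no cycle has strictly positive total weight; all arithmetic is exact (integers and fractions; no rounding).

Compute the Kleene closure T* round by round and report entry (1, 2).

D(0):
  [0, -∞, -19]
  [-∞, 0, -10]
  [-8, -16, 0]
D(1):
  [0, -∞, -19]
  [-∞, 0, -10]
  [-8, -16, 0]
D(2):
  [0, -∞, -19]
  [-∞, 0, -10]
  [-8, -16, 0]
D(3):
  [0, -35, -19]
  [-18, 0, -10]
  [-8, -16, 0]
Answer: T*[1][2] = -35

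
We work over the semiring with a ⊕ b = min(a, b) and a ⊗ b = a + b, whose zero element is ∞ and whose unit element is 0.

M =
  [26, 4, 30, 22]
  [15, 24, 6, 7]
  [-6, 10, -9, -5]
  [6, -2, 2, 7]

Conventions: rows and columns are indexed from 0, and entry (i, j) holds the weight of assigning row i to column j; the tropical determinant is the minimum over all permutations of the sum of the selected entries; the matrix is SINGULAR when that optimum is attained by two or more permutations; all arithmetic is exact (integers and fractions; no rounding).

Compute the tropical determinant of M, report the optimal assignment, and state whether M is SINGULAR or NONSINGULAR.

σ = (0, 1, 2, 3): 26 + 24 + (-9) + 7 = 48
σ = (0, 1, 3, 2): 26 + 24 + (-5) + 2 = 47
σ = (0, 2, 1, 3): 26 + 6 + 10 + 7 = 49
σ = (0, 2, 3, 1): 26 + 6 + (-5) + (-2) = 25
σ = (0, 3, 1, 2): 26 + 7 + 10 + 2 = 45
σ = (0, 3, 2, 1): 26 + 7 + (-9) + (-2) = 22
σ = (1, 0, 2, 3): 4 + 15 + (-9) + 7 = 17
σ = (1, 0, 3, 2): 4 + 15 + (-5) + 2 = 16
σ = (1, 2, 0, 3): 4 + 6 + (-6) + 7 = 11
σ = (1, 2, 3, 0): 4 + 6 + (-5) + 6 = 11
σ = (1, 3, 0, 2): 4 + 7 + (-6) + 2 = 7
σ = (1, 3, 2, 0): 4 + 7 + (-9) + 6 = 8
σ = (2, 0, 1, 3): 30 + 15 + 10 + 7 = 62
σ = (2, 0, 3, 1): 30 + 15 + (-5) + (-2) = 38
σ = (2, 1, 0, 3): 30 + 24 + (-6) + 7 = 55
σ = (2, 1, 3, 0): 30 + 24 + (-5) + 6 = 55
σ = (2, 3, 0, 1): 30 + 7 + (-6) + (-2) = 29
σ = (2, 3, 1, 0): 30 + 7 + 10 + 6 = 53
σ = (3, 0, 1, 2): 22 + 15 + 10 + 2 = 49
σ = (3, 0, 2, 1): 22 + 15 + (-9) + (-2) = 26
σ = (3, 1, 0, 2): 22 + 24 + (-6) + 2 = 42
σ = (3, 1, 2, 0): 22 + 24 + (-9) + 6 = 43
σ = (3, 2, 0, 1): 22 + 6 + (-6) + (-2) = 20
σ = (3, 2, 1, 0): 22 + 6 + 10 + 6 = 44
Optimal value attained by: σ = (1, 3, 0, 2).
Answer: det⊕(M) = 7; verdict: NONSINGULAR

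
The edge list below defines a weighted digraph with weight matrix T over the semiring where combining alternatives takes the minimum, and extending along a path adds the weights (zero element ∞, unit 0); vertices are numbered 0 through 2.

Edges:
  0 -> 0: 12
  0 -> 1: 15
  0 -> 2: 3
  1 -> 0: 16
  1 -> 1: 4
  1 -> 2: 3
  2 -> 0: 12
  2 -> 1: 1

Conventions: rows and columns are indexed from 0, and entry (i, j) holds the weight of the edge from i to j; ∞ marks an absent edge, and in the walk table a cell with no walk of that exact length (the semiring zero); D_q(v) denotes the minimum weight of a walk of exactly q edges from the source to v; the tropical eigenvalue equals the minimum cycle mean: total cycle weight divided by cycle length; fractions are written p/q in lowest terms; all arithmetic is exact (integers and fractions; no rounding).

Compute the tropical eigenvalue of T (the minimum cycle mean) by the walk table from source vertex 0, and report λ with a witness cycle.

q=0: [0, ∞, ∞]
q=1: [12, 15, 3]
q=2: [15, 4, 15]
q=3: [20, 8, 7]
Optimal cycle mean attained by: cycle 1->2->1, total 3 + 1, length 2.
Answer: λ = 2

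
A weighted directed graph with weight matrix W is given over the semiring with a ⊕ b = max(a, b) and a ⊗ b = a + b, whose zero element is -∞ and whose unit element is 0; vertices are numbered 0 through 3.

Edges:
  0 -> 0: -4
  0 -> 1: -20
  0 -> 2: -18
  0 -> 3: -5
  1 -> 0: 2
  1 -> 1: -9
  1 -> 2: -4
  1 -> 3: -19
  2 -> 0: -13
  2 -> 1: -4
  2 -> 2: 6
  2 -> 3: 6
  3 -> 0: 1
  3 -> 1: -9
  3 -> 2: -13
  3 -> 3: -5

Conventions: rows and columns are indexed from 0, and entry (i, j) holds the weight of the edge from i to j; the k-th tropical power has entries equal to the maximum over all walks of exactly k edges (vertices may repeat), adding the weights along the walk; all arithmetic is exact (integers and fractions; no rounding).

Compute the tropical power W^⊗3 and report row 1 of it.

W^⊗2:
  [-4, -14, -12, -9]
  [-2, -8, 2, 2]
  [7, 2, 12, 12]
  [-3, -14, -7, -4]
W^⊗3:
  [-8, -16, -6, -6]
  [3, -2, 8, 8]
  [13, 8, 18, 18]
  [-3, -11, -1, -1]
Answer: row 1 of W^⊗3 = [3, -2, 8, 8]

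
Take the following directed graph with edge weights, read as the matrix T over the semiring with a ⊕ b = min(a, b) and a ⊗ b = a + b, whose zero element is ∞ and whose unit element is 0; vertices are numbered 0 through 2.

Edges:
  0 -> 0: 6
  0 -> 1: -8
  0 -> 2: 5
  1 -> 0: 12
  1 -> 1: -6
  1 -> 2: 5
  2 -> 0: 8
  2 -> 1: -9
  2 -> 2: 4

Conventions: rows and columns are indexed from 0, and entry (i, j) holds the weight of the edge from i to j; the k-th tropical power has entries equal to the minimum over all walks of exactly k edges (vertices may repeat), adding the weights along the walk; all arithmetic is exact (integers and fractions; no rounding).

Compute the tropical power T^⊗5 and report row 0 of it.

T^⊗2:
  [4, -14, -3]
  [6, -12, -1]
  [3, -15, -4]
T^⊗3:
  [-2, -20, -9]
  [0, -18, -7]
  [-3, -21, -10]
T^⊗4:
  [-8, -26, -15]
  [-6, -24, -13]
  [-9, -27, -16]
T^⊗5:
  [-14, -32, -21]
  [-12, -30, -19]
  [-15, -33, -22]
Answer: row 0 of T^⊗5 = [-14, -32, -21]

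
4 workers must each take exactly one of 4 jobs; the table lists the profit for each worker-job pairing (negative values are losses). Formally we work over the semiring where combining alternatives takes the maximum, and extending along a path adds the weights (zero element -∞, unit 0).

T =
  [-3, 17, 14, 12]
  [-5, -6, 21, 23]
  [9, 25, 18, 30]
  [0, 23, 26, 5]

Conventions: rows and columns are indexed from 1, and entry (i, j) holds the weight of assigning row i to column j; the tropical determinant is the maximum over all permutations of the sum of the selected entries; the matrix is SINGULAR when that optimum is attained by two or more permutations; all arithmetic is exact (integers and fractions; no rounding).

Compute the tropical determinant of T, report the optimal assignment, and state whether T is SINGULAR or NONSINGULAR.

σ = (1, 2, 3, 4): (-3) + (-6) + 18 + 5 = 14
σ = (1, 2, 4, 3): (-3) + (-6) + 30 + 26 = 47
σ = (1, 3, 2, 4): (-3) + 21 + 25 + 5 = 48
σ = (1, 3, 4, 2): (-3) + 21 + 30 + 23 = 71
σ = (1, 4, 2, 3): (-3) + 23 + 25 + 26 = 71
σ = (1, 4, 3, 2): (-3) + 23 + 18 + 23 = 61
σ = (2, 1, 3, 4): 17 + (-5) + 18 + 5 = 35
σ = (2, 1, 4, 3): 17 + (-5) + 30 + 26 = 68
σ = (2, 3, 1, 4): 17 + 21 + 9 + 5 = 52
σ = (2, 3, 4, 1): 17 + 21 + 30 + 0 = 68
σ = (2, 4, 1, 3): 17 + 23 + 9 + 26 = 75
σ = (2, 4, 3, 1): 17 + 23 + 18 + 0 = 58
σ = (3, 1, 2, 4): 14 + (-5) + 25 + 5 = 39
σ = (3, 1, 4, 2): 14 + (-5) + 30 + 23 = 62
σ = (3, 2, 1, 4): 14 + (-6) + 9 + 5 = 22
σ = (3, 2, 4, 1): 14 + (-6) + 30 + 0 = 38
σ = (3, 4, 1, 2): 14 + 23 + 9 + 23 = 69
σ = (3, 4, 2, 1): 14 + 23 + 25 + 0 = 62
σ = (4, 1, 2, 3): 12 + (-5) + 25 + 26 = 58
σ = (4, 1, 3, 2): 12 + (-5) + 18 + 23 = 48
σ = (4, 2, 1, 3): 12 + (-6) + 9 + 26 = 41
σ = (4, 2, 3, 1): 12 + (-6) + 18 + 0 = 24
σ = (4, 3, 1, 2): 12 + 21 + 9 + 23 = 65
σ = (4, 3, 2, 1): 12 + 21 + 25 + 0 = 58
Optimal value attained by: σ = (2, 4, 1, 3).
Answer: det⊕(T) = 75; verdict: NONSINGULAR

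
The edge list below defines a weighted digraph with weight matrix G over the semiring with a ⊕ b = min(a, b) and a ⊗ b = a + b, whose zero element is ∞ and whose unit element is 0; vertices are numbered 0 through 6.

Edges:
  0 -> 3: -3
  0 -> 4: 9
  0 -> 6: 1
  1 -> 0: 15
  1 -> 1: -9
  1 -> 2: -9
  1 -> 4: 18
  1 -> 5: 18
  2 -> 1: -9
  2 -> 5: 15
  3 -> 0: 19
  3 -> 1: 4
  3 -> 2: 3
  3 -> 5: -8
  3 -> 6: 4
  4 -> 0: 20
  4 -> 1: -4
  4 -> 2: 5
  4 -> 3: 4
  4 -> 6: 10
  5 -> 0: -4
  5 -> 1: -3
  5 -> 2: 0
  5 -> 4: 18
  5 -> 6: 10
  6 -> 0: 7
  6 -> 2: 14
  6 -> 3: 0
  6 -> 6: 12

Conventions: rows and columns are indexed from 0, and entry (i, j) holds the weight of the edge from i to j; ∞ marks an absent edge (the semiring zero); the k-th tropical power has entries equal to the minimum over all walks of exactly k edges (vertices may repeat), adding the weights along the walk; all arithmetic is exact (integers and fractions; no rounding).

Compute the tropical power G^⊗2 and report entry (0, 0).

G^⊗2:
  [8, 1, 0, 1, ∞, -11, 1]
  [6, -18, -18, 12, 9, 6, 16]
  [6, -18, -18, ∞, 9, 9, 25]
  [-12, -11, -8, 4, 10, 18, 2]
  [11, -13, -13, 10, 14, -4, 8]
  [12, -12, -12, -7, 5, 15, -3]
  [19, 4, 3, 4, 16, -8, 4]
Key observation: the optimum is the walk 0->6->0, with weight 1 + 7 = 8.
Optimal value attained by: walk 0->6->0.
Answer: (G^⊗2)[0][0] = 8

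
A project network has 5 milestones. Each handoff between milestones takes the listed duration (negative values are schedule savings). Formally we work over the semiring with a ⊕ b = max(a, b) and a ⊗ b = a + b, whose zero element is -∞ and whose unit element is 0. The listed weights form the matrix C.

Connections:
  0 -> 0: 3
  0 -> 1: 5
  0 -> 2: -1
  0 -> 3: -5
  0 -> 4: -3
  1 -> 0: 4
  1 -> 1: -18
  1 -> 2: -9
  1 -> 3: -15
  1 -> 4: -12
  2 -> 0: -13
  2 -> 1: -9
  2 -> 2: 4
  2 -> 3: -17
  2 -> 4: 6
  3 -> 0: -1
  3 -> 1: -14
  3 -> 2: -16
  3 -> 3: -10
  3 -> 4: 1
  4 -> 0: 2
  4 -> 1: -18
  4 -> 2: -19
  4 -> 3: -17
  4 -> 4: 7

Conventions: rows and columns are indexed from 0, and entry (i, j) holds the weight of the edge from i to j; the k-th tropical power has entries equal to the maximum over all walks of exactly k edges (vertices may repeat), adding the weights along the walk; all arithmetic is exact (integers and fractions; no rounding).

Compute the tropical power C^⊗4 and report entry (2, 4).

C^⊗2:
  [9, 8, 3, -2, 5]
  [7, 9, 3, -1, 1]
  [8, -5, 8, -11, 13]
  [3, 4, -2, -6, 8]
  [9, 7, 1, -3, 14]
C^⊗3:
  [12, 14, 8, 4, 12]
  [13, 12, 7, 2, 9]
  [15, 13, 12, 3, 20]
  [10, 8, 2, -2, 15]
  [16, 14, 8, 4, 21]
C^⊗4:
  [18, 17, 12, 7, 19]
  [16, 18, 12, 8, 16]
  [22, 20, 16, 10, 27]
  [17, 15, 9, 5, 22]
  [23, 21, 15, 11, 28]
Key observation: the optimum is the walk 2->4->4->4->4, with weight 6 + 7 + 7 + 7 = 27.
Optimal value attained by: walk 2->4->4->4->4.
Answer: (C^⊗4)[2][4] = 27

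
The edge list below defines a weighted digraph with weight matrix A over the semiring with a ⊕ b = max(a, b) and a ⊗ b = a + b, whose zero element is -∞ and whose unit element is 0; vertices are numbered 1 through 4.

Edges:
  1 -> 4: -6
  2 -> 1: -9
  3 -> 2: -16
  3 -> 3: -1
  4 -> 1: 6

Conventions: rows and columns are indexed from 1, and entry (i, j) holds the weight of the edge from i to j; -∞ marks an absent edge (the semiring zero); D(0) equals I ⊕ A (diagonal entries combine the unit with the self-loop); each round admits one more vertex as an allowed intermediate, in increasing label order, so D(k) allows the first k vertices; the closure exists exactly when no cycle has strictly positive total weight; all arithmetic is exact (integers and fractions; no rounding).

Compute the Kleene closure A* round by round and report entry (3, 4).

D(0):
  [0, -∞, -∞, -6]
  [-9, 0, -∞, -∞]
  [-∞, -16, 0, -∞]
  [6, -∞, -∞, 0]
D(1):
  [0, -∞, -∞, -6]
  [-9, 0, -∞, -15]
  [-∞, -16, 0, -∞]
  [6, -∞, -∞, 0]
D(2):
  [0, -∞, -∞, -6]
  [-9, 0, -∞, -15]
  [-25, -16, 0, -31]
  [6, -∞, -∞, 0]
D(3):
  [0, -∞, -∞, -6]
  [-9, 0, -∞, -15]
  [-25, -16, 0, -31]
  [6, -∞, -∞, 0]
D(4):
  [0, -∞, -∞, -6]
  [-9, 0, -∞, -15]
  [-25, -16, 0, -31]
  [6, -∞, -∞, 0]
Answer: A*[3][4] = -31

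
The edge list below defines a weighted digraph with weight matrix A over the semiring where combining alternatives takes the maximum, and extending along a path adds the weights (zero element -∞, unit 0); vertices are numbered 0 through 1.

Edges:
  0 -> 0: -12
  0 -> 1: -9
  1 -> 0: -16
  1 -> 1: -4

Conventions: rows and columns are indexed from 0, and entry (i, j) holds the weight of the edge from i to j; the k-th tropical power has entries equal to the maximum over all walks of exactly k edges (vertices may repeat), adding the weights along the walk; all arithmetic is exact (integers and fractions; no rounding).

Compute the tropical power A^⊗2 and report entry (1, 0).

A^⊗2:
  [-24, -13]
  [-20, -8]
Key observation: the optimum is the walk 1->1->0, with weight (-4) + (-16) = -20.
Optimal value attained by: walk 1->1->0.
Answer: (A^⊗2)[1][0] = -20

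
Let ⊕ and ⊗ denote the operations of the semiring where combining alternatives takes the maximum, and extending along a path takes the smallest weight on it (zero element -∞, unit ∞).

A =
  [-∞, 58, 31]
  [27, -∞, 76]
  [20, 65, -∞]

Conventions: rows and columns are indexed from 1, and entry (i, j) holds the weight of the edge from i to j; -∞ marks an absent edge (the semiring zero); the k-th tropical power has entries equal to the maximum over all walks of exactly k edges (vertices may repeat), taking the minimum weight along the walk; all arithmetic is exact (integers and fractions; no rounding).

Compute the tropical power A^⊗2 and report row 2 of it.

A^⊗2:
  [27, 31, 58]
  [20, 65, 27]
  [27, 20, 65]
Answer: row 2 of A^⊗2 = [20, 65, 27]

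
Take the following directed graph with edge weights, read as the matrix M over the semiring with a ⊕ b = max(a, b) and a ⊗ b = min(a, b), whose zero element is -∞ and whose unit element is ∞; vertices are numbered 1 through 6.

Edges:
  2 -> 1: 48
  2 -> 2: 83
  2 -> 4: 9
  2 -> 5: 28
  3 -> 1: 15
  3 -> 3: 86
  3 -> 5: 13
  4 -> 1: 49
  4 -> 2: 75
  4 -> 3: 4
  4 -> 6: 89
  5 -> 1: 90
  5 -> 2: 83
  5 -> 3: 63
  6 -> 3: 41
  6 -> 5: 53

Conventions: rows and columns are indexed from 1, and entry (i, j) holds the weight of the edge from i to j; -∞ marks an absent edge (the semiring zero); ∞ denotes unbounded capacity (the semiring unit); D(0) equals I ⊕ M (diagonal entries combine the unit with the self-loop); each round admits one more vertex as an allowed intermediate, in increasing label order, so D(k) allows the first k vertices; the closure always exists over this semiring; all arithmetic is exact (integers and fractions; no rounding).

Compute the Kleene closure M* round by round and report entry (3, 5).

D(0):
  [∞, -∞, -∞, -∞, -∞, -∞]
  [48, ∞, -∞, 9, 28, -∞]
  [15, -∞, ∞, -∞, 13, -∞]
  [49, 75, 4, ∞, -∞, 89]
  [90, 83, 63, -∞, ∞, -∞]
  [-∞, -∞, 41, -∞, 53, ∞]
D(1):
  [∞, -∞, -∞, -∞, -∞, -∞]
  [48, ∞, -∞, 9, 28, -∞]
  [15, -∞, ∞, -∞, 13, -∞]
  [49, 75, 4, ∞, -∞, 89]
  [90, 83, 63, -∞, ∞, -∞]
  [-∞, -∞, 41, -∞, 53, ∞]
D(2):
  [∞, -∞, -∞, -∞, -∞, -∞]
  [48, ∞, -∞, 9, 28, -∞]
  [15, -∞, ∞, -∞, 13, -∞]
  [49, 75, 4, ∞, 28, 89]
  [90, 83, 63, 9, ∞, -∞]
  [-∞, -∞, 41, -∞, 53, ∞]
D(3):
  [∞, -∞, -∞, -∞, -∞, -∞]
  [48, ∞, -∞, 9, 28, -∞]
  [15, -∞, ∞, -∞, 13, -∞]
  [49, 75, 4, ∞, 28, 89]
  [90, 83, 63, 9, ∞, -∞]
  [15, -∞, 41, -∞, 53, ∞]
D(4):
  [∞, -∞, -∞, -∞, -∞, -∞]
  [48, ∞, 4, 9, 28, 9]
  [15, -∞, ∞, -∞, 13, -∞]
  [49, 75, 4, ∞, 28, 89]
  [90, 83, 63, 9, ∞, 9]
  [15, -∞, 41, -∞, 53, ∞]
D(5):
  [∞, -∞, -∞, -∞, -∞, -∞]
  [48, ∞, 28, 9, 28, 9]
  [15, 13, ∞, 9, 13, 9]
  [49, 75, 28, ∞, 28, 89]
  [90, 83, 63, 9, ∞, 9]
  [53, 53, 53, 9, 53, ∞]
D(6):
  [∞, -∞, -∞, -∞, -∞, -∞]
  [48, ∞, 28, 9, 28, 9]
  [15, 13, ∞, 9, 13, 9]
  [53, 75, 53, ∞, 53, 89]
  [90, 83, 63, 9, ∞, 9]
  [53, 53, 53, 9, 53, ∞]
Answer: M*[3][5] = 13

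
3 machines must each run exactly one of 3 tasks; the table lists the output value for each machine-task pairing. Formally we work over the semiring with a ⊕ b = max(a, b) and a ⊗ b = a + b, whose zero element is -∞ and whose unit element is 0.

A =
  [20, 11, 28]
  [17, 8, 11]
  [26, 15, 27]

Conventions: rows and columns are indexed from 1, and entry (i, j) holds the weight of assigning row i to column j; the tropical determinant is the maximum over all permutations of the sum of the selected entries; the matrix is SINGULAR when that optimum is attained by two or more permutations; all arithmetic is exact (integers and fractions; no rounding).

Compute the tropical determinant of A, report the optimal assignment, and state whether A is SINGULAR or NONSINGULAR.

σ = (1, 2, 3): 20 + 8 + 27 = 55
σ = (1, 3, 2): 20 + 11 + 15 = 46
σ = (2, 1, 3): 11 + 17 + 27 = 55
σ = (2, 3, 1): 11 + 11 + 26 = 48
σ = (3, 1, 2): 28 + 17 + 15 = 60
σ = (3, 2, 1): 28 + 8 + 26 = 62
Optimal value attained by: σ = (3, 2, 1).
Answer: det⊕(A) = 62; verdict: NONSINGULAR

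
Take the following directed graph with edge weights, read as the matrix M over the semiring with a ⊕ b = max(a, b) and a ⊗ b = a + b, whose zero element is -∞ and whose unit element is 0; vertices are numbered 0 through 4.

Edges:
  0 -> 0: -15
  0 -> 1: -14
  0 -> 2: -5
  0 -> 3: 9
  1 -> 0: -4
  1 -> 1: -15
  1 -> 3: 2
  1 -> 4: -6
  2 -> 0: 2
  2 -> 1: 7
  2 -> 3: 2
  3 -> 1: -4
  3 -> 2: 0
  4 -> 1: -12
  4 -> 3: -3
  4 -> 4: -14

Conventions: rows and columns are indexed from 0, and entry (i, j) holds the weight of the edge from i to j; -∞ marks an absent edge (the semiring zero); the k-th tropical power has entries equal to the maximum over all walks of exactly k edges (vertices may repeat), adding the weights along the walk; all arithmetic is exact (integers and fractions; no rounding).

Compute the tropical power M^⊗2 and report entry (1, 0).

M^⊗2:
  [-3, 5, 9, -3, -20]
  [-19, -2, 2, 5, -20]
  [3, -2, 2, 11, 1]
  [2, 7, -∞, 2, -10]
  [-16, -7, -3, -10, -18]
Key observation: the optimum is the walk 1->0->0, with weight (-4) + (-15) = -19.
Optimal value attained by: walk 1->0->0.
Answer: (M^⊗2)[1][0] = -19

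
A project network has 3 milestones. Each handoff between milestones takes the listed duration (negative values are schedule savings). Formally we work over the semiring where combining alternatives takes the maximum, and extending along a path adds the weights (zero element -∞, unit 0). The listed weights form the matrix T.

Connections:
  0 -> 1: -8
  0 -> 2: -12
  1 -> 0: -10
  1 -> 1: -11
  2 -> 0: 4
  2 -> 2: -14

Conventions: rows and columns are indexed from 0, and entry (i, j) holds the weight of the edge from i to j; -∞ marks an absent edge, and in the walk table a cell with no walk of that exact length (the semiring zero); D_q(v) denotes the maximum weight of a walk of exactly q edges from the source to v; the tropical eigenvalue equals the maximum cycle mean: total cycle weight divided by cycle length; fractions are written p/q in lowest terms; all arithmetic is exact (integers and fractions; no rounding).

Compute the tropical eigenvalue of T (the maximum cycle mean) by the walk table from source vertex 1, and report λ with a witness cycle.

q=0: [-∞, 0, -∞]
q=1: [-10, -11, -∞]
q=2: [-21, -18, -22]
q=3: [-18, -29, -33]
Optimal cycle mean attained by: cycle 0->2->0, total (-12) + 4, length 2.
Answer: λ = -4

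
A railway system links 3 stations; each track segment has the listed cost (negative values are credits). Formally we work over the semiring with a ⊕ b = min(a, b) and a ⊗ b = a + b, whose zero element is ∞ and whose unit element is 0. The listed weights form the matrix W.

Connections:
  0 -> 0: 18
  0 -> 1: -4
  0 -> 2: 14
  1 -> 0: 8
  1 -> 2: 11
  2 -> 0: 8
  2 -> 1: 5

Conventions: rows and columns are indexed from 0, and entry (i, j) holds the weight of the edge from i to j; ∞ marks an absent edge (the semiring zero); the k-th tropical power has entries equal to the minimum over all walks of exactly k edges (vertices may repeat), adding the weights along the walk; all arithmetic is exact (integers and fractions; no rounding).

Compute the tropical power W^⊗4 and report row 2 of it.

W^⊗2:
  [4, 14, 7]
  [19, 4, 22]
  [13, 4, 16]
W^⊗3:
  [15, 0, 18]
  [12, 15, 15]
  [12, 9, 15]
W^⊗4:
  [8, 11, 11]
  [23, 8, 26]
  [17, 8, 20]
Answer: row 2 of W^⊗4 = [17, 8, 20]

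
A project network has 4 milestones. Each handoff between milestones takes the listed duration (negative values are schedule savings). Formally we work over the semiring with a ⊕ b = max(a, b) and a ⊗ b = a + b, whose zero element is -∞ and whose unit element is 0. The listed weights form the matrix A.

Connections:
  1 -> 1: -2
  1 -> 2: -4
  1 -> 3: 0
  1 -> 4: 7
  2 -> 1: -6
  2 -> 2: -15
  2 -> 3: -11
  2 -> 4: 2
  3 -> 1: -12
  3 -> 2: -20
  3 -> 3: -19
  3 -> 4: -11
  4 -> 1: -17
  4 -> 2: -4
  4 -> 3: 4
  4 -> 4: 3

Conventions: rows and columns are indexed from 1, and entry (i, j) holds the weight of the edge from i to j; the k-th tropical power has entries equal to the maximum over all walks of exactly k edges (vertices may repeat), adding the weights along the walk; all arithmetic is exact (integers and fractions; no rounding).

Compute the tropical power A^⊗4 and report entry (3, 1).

A^⊗2:
  [-4, 3, 11, 10]
  [-8, -2, 6, 5]
  [-14, -15, -7, -5]
  [-8, -1, 7, 6]
A^⊗3:
  [-1, 6, 14, 13]
  [-6, 1, 9, 8]
  [-16, -9, -1, -2]
  [-5, 2, 10, 9]
A^⊗4:
  [2, 9, 17, 16]
  [-3, 4, 12, 11]
  [-13, -6, 2, 1]
  [-2, 5, 13, 12]
Key observation: the optimum is the walk 3->1->4->3->1, with weight (-12) + 7 + 4 + (-12) = -13.
Optimal value attained by: walk 3->1->4->3->1.
Answer: (A^⊗4)[3][1] = -13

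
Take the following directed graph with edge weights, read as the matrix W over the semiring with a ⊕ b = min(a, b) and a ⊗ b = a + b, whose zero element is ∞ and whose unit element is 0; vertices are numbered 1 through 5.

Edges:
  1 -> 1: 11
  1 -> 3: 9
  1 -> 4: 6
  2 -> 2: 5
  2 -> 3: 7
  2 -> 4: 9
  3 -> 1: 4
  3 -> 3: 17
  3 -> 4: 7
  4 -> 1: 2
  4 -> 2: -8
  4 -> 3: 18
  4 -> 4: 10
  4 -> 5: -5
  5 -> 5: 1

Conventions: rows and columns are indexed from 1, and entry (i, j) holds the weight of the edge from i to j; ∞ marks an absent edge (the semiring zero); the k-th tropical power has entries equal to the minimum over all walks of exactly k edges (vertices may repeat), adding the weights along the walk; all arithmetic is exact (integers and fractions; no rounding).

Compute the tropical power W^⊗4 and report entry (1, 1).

W^⊗2:
  [8, -2, 20, 16, 1]
  [11, 1, 12, 14, 4]
  [9, -1, 13, 10, 2]
  [12, -3, -1, 1, -4]
  [∞, ∞, ∞, ∞, 2]
W^⊗3:
  [18, 3, 5, 7, 2]
  [16, 6, 8, 10, 5]
  [12, 2, 6, 8, 3]
  [3, -7, 4, 6, -4]
  [∞, ∞, ∞, ∞, 3]
W^⊗4:
  [9, -1, 10, 12, 2]
  [12, 2, 13, 15, 5]
  [10, 0, 9, 11, 3]
  [8, -2, 0, 2, -3]
  [∞, ∞, ∞, ∞, 4]
Key observation: the optimum is the walk 1->4->2->3->1, with weight 6 + (-8) + 7 + 4 = 9.
Optimal value attained by: walk 1->4->2->3->1.
Answer: (W^⊗4)[1][1] = 9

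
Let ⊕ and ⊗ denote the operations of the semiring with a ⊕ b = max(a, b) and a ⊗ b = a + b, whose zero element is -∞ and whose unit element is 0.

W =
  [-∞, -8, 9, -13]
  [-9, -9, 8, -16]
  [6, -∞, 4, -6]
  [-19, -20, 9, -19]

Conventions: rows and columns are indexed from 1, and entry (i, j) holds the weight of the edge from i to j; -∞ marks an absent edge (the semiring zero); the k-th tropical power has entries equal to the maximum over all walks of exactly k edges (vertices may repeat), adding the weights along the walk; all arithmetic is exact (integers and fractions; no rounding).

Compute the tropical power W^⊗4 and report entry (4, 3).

W^⊗2:
  [15, -17, 13, 3]
  [14, -17, 12, 2]
  [10, -2, 15, -2]
  [15, -27, 13, 3]
W^⊗3:
  [19, 7, 24, 7]
  [18, 6, 23, 6]
  [21, 2, 19, 9]
  [19, 7, 24, 7]
W^⊗4:
  [30, 11, 28, 18]
  [29, 10, 27, 17]
  [25, 13, 30, 13]
  [30, 11, 28, 18]
Key observation: the optimum is the walk 4->3->1->3->3, with weight 9 + 6 + 9 + 4 = 28.
Optimal value attained by: walk 4->3->1->3->3.
Answer: (W^⊗4)[4][3] = 28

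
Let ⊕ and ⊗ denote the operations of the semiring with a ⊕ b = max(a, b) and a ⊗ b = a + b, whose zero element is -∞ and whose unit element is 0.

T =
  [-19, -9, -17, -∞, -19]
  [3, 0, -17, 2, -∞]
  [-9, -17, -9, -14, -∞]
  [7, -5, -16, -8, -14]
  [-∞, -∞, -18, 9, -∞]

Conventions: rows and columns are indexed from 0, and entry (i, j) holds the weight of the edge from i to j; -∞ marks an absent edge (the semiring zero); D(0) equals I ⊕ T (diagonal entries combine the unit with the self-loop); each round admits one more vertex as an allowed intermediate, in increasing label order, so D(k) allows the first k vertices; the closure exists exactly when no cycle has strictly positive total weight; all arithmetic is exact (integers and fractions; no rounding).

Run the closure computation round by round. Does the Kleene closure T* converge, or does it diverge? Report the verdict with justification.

D(0):
  [0, -9, -17, -∞, -19]
  [3, 0, -17, 2, -∞]
  [-9, -17, 0, -14, -∞]
  [7, -5, -16, 0, -14]
  [-∞, -∞, -18, 9, 0]
D(1):
  [0, -9, -17, -∞, -19]
  [3, 0, -14, 2, -16]
  [-9, -17, 0, -14, -28]
  [7, -2, -10, 0, -12]
  [-∞, -∞, -18, 9, 0]
D(2):
  [0, -9, -17, -7, -19]
  [3, 0, -14, 2, -16]
  [-9, -17, 0, -14, -28]
  [7, -2, -10, 0, -12]
  [-∞, -∞, -18, 9, 0]
D(3):
  [0, -9, -17, -7, -19]
  [3, 0, -14, 2, -16]
  [-9, -17, 0, -14, -28]
  [7, -2, -10, 0, -12]
  [-27, -35, -18, 9, 0]
D(4):
  [0, -9, -17, -7, -19]
  [9, 0, -8, 2, -10]
  [-7, -16, 0, -14, -26]
  [7, -2, -10, 0, -12]
  [16, 7, -1, 9, 0]
D(5):
  [0, -9, -17, -7, -19]
  [9, 0, -8, 2, -10]
  [-7, -16, 0, -14, -26]
  [7, -2, -10, 0, -12]
  [16, 7, -1, 9, 0]
Key observation: every diagonal entry stays at the unit through all rounds, so no improving cycle exists.
Answer: CONVERGES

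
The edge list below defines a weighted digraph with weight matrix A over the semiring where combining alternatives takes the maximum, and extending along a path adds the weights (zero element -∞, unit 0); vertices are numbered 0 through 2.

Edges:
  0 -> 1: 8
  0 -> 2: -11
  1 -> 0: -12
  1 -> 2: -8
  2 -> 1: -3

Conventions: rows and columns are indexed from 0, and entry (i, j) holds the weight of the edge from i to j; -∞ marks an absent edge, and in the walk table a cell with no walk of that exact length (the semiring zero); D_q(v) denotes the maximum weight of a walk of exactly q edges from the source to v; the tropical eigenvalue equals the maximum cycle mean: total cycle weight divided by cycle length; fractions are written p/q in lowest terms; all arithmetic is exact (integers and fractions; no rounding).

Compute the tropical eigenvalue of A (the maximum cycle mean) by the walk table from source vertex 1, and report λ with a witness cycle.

q=0: [-∞, 0, -∞]
q=1: [-12, -∞, -8]
q=2: [-∞, -4, -23]
q=3: [-16, -26, -12]
Optimal cycle mean attained by: cycle 0->1->0, total 8 + (-12), length 2.
Answer: λ = -2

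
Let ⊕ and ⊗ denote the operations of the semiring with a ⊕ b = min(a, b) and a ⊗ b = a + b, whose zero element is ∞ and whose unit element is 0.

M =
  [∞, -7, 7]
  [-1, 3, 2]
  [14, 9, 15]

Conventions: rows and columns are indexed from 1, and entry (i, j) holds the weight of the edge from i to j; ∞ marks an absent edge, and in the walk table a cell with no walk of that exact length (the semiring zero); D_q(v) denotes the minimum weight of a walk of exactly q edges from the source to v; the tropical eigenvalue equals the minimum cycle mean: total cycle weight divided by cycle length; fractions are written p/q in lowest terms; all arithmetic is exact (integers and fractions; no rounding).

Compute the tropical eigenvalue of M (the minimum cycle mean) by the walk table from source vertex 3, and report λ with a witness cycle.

q=0: [∞, ∞, 0]
q=1: [14, 9, 15]
q=2: [8, 7, 11]
q=3: [6, 1, 9]
Optimal cycle mean attained by: cycle 1->2->1, total (-7) + (-1), length 2.
Answer: λ = -4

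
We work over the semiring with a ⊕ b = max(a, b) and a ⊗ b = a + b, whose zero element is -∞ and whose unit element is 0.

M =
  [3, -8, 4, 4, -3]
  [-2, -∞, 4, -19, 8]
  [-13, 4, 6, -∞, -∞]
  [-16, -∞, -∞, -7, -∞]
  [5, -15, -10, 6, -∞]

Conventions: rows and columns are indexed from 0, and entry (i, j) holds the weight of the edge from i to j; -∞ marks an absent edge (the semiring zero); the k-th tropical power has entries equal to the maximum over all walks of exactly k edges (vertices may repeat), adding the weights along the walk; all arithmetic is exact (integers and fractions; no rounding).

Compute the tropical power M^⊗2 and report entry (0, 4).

M^⊗2:
  [6, 8, 10, 7, 0]
  [13, 8, 10, 14, -5]
  [2, 10, 12, -9, 12]
  [-13, -24, -12, -12, -19]
  [8, -3, 9, 9, 2]
Key observation: the optimum is the walk 0->0->4, with weight 3 + (-3) = 0.
Optimal value attained by: walk 0->0->4.
Answer: (M^⊗2)[0][4] = 0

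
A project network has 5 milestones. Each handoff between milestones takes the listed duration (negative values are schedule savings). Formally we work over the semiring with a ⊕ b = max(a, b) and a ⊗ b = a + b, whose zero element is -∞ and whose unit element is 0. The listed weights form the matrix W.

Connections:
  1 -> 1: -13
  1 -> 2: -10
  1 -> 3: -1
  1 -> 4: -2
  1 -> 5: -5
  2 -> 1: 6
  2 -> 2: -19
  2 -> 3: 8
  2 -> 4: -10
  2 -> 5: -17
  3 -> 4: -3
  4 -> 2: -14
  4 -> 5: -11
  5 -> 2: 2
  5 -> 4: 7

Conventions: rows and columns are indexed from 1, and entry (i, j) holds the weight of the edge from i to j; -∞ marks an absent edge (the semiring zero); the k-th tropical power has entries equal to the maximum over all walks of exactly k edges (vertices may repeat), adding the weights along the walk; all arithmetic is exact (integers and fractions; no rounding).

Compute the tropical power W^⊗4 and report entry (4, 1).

W^⊗2:
  [-4, -3, -2, 2, -13]
  [-7, -4, 5, 5, 1]
  [-∞, -17, -∞, -∞, -14]
  [-8, -9, -6, -4, -31]
  [8, -7, 10, -8, -4]
W^⊗3:
  [3, -11, 5, -5, -9]
  [2, 3, 4, 8, -6]
  [-11, -12, -9, -7, -34]
  [-3, -18, -1, -9, -13]
  [-1, -2, 7, 7, 3]
W^⊗4:
  [-5, -7, 2, 2, -2]
  [9, -4, 11, 1, -3]
  [-6, -21, -4, -12, -16]
  [-12, -11, -4, -4, -8]
  [4, 5, 6, 10, -4]
Key observation: the optimum is the walk 4->2->1->2->1, with weight (-14) + 6 + (-10) + 6 = -12.
Optimal value attained by: walk 4->2->1->2->1.
Answer: (W^⊗4)[4][1] = -12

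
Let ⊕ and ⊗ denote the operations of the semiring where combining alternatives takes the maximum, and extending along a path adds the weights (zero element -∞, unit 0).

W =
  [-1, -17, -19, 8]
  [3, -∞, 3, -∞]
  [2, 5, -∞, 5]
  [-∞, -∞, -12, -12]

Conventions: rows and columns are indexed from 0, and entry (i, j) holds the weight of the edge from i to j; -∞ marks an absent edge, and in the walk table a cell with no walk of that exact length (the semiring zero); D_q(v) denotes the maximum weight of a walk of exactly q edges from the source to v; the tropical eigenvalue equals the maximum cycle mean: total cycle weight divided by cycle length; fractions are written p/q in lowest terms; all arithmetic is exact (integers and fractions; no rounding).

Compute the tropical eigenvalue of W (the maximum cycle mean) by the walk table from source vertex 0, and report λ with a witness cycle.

q=0: [0, -∞, -∞, -∞]
q=1: [-1, -17, -19, 8]
q=2: [-2, -14, -4, 7]
q=3: [-2, 1, -5, 6]
q=4: [4, 0, 4, 6]
Optimal cycle mean attained by: cycle 1->2->1, total 3 + 5, length 2.
Answer: λ = 4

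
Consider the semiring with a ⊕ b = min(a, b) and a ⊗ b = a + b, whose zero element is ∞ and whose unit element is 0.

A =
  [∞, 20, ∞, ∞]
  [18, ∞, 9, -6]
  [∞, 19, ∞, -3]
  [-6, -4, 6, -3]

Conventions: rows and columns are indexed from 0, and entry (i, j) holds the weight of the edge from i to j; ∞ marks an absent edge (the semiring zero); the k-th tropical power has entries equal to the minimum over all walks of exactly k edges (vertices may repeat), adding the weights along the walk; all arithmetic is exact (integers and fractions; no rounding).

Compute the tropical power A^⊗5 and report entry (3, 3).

A^⊗2:
  [38, ∞, 29, 14]
  [-12, -10, 0, -9]
  [-9, -7, 3, -6]
  [-9, -7, 3, -10]
A^⊗3:
  [8, 10, 20, 11]
  [-15, -13, -3, -16]
  [-12, -10, 0, -13]
  [-16, -14, -4, -13]
A^⊗4:
  [5, 7, 17, 4]
  [-22, -20, -10, -19]
  [-19, -17, -7, -16]
  [-19, -17, -7, -20]
A^⊗5:
  [-2, 0, 10, 1]
  [-25, -23, -13, -26]
  [-22, -20, -10, -23]
  [-26, -24, -14, -23]
Key observation: the optimum is the walk 3->1->3->1->3->3, with weight (-4) + (-6) + (-4) + (-6) + (-3) = -23.
Optimal value attained by: walk 3->1->3->1->3->3.
Answer: (A^⊗5)[3][3] = -23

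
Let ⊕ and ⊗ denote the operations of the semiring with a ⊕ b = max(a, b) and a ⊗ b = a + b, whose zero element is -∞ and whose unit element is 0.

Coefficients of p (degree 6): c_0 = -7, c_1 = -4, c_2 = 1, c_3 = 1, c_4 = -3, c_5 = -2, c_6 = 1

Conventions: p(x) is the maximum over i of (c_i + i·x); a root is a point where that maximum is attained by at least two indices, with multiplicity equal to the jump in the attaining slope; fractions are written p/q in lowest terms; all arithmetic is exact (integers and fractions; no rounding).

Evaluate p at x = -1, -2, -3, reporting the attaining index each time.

p(-1) = max(-7+0·(-1)=-7, -4+1·(-1)=-5, 1+2·(-1)=-1, 1+3·(-1)=-2, -3+4·(-1)=-7, -2+5·(-1)=-7, 1+6·(-1)=-5) = -1 (attained by i=2)
p(-2) = max(-7+0·(-2)=-7, -4+1·(-2)=-6, 1+2·(-2)=-3, 1+3·(-2)=-5, -3+4·(-2)=-11, -2+5·(-2)=-12, 1+6·(-2)=-11) = -3 (attained by i=2)
p(-3) = max(-7+0·(-3)=-7, -4+1·(-3)=-7, 1+2·(-3)=-5, 1+3·(-3)=-8, -3+4·(-3)=-15, -2+5·(-3)=-17, 1+6·(-3)=-17) = -5 (attained by i=2)
Answer: p(-1) = -1; p(-2) = -3; p(-3) = -5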